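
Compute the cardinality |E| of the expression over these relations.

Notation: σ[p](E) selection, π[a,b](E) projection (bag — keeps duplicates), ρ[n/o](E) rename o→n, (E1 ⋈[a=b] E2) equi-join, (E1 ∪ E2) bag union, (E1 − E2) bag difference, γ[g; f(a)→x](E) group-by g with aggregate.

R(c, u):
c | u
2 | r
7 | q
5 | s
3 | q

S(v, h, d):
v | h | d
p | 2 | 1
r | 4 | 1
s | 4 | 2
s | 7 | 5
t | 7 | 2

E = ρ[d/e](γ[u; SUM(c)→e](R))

Subexpression sizes:
  R → 4
  γ[u; SUM(c)→e](R) → 3
  ρ[d/e](γ[u; SUM(c)→e](R)) → 3

|E| = 3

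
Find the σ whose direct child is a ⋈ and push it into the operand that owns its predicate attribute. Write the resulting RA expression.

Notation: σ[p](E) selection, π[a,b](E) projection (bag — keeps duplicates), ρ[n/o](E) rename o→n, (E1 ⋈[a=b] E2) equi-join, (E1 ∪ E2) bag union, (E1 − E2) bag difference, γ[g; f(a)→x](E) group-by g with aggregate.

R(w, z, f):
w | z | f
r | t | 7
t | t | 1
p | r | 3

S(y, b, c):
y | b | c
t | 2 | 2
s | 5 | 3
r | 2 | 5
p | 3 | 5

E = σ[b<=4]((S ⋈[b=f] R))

σ filters on b, owned by the left side.
E' = (σ[b<=4](S) ⋈[b=f] R)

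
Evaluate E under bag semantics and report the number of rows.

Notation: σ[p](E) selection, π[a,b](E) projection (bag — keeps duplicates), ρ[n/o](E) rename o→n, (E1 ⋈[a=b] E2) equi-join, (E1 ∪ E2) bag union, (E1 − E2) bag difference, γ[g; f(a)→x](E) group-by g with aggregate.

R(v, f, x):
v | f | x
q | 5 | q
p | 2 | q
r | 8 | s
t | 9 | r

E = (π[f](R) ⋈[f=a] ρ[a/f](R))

Per-node cardinality:
  R → 4
  π[f](R) → 4
  R → 4
  ρ[a/f](R) → 4
  (π[f](R) ⋈[f=a] ρ[a/f](R)) → 4

|E| = 4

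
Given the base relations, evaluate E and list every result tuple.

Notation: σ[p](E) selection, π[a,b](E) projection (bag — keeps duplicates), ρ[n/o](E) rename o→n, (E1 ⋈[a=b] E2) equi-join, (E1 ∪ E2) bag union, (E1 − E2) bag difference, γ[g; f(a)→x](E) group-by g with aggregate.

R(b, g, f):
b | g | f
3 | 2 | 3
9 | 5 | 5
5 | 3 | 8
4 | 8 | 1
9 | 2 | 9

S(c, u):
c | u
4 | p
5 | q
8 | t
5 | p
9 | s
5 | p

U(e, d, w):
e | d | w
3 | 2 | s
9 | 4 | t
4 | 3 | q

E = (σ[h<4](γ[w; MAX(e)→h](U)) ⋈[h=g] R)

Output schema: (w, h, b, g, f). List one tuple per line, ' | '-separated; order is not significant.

Subexpression sizes:
  U → 3
  γ[w; MAX(e)→h](U) → 3
  σ[h<4](γ[w; MAX(e)→h](U)) → 1
  R → 5
  (σ[h<4](γ[w; MAX(e)→h](U)) ⋈[h=g] R) → 1

== RESULT ==
w | h | b | g | f
s | 3 | 5 | 3 | 8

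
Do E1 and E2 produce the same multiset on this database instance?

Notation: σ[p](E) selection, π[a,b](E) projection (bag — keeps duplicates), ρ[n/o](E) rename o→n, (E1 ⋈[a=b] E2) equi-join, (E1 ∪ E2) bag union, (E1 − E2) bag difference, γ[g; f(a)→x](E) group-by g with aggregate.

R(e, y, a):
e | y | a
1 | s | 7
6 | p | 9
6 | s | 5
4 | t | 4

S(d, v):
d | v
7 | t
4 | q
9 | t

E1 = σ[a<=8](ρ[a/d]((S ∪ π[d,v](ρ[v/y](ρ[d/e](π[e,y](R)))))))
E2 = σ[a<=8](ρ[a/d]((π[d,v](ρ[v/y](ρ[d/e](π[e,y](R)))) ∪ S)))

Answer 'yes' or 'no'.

E1 subexpression sizes:
  S → 3
  R → 4
  π[e,y](R) → 4
  ρ[d/e](π[e,y](R)) → 4
  ρ[v/y](ρ[d/e](π[e,y](R))) → 4
  π[d,v](ρ[v/y](ρ[d/e](π[e,y](R)))) → 4
  (S ∪ π[d,v](ρ[v/y](ρ[d/e](π[e,y](R))))) → 7
  ρ[a/d]((S ∪ π[d,v](ρ[v/y](ρ[d/e](π[e,y](R)))))) → 7
  σ[a<=8](ρ[a/d]((S ∪ π[d,v](ρ[v/y](ρ[d/e](π[e,y](R))))))) → 6
E2 subexpression sizes:
  R → 4
  π[e,y](R) → 4
  ρ[d/e](π[e,y](R)) → 4
  ρ[v/y](ρ[d/e](π[e,y](R))) → 4
  π[d,v](ρ[v/y](ρ[d/e](π[e,y](R)))) → 4
  S → 3
  (π[d,v](ρ[v/y](ρ[d/e](π[e,y](R)))) ∪ S) → 7
  ρ[a/d]((π[d,v](ρ[v/y](ρ[d/e](π[e,y](R)))) ∪ S)) → 7
  σ[a<=8](ρ[a/d]((π[d,v](ρ[v/y](ρ[d/e](π[e,y](R)))) ∪ S))) → 6

E1 and E2 produce the same multiset:
a | v
1 | s
4 | q
4 | t
6 | p
6 | s
7 | t

yes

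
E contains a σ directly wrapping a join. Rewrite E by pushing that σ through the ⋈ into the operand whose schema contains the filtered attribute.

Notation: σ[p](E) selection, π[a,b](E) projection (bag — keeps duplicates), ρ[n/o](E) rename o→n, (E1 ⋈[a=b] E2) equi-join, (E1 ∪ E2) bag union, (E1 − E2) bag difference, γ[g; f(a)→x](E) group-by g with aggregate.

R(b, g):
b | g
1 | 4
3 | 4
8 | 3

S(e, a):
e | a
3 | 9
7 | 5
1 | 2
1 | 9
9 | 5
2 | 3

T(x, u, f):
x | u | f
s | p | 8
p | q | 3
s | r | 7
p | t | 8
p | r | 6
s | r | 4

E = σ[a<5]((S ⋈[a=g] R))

σ filters on a, owned by the left side.
E' = (σ[a<5](S) ⋈[a=g] R)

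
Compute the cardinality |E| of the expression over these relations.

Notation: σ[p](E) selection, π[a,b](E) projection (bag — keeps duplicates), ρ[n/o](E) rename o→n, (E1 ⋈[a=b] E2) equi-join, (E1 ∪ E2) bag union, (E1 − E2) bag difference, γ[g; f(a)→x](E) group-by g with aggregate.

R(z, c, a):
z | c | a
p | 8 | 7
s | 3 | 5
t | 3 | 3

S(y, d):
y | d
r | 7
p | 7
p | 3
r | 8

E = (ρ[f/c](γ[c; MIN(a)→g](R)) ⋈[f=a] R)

Per-node cardinality:
  R → 3
  γ[c; MIN(a)→g](R) → 2
  ρ[f/c](γ[c; MIN(a)→g](R)) → 2
  R → 3
  (ρ[f/c](γ[c; MIN(a)→g](R)) ⋈[f=a] R) → 1

|E| = 1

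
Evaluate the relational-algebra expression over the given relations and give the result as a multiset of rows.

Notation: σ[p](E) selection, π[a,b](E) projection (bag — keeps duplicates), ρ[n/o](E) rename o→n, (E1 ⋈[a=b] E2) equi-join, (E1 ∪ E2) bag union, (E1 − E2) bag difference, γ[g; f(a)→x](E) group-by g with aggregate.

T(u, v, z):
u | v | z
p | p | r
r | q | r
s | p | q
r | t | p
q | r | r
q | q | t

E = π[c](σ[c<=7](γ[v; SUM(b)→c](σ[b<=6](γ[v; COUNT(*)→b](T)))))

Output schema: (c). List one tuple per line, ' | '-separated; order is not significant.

Stepwise |·|:
  T → 6
  γ[v; COUNT(*)→b](T) → 4
  σ[b<=6](γ[v; COUNT(*)→b](T)) → 4
  γ[v; SUM(b)→c](σ[b<=6](γ[v; COUNT(*)→b](T))) → 4
  σ[c<=7](γ[v; SUM(b)→c](σ[b<=6](γ[v; COUNT(*)→b](T)))) → 4
  π[c](σ[c<=7](γ[v; SUM(b)→c](σ[b<=6](γ[v; COUNT(*)→b](T))))) → 4

== RESULT ==
c
1
1
2
2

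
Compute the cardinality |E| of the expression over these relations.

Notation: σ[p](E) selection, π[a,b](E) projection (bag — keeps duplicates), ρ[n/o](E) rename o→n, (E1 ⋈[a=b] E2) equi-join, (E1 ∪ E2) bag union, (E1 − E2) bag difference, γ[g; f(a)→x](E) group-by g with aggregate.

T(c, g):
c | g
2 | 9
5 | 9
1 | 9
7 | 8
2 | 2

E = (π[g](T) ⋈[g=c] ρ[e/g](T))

Stepwise |·|:
  T → 5
  π[g](T) → 5
  T → 5
  ρ[e/g](T) → 5
  (π[g](T) ⋈[g=c] ρ[e/g](T)) → 2

|E| = 2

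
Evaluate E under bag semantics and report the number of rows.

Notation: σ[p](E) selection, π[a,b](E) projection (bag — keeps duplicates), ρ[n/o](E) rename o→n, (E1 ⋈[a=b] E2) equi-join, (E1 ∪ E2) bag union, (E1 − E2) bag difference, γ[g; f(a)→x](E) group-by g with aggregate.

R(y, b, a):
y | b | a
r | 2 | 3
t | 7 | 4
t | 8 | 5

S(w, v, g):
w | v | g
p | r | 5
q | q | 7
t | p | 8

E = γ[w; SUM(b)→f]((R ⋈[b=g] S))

Stepwise |·|:
  R → 3
  S → 3
  (R ⋈[b=g] S) → 2
  γ[w; SUM(b)→f]((R ⋈[b=g] S)) → 2

|E| = 2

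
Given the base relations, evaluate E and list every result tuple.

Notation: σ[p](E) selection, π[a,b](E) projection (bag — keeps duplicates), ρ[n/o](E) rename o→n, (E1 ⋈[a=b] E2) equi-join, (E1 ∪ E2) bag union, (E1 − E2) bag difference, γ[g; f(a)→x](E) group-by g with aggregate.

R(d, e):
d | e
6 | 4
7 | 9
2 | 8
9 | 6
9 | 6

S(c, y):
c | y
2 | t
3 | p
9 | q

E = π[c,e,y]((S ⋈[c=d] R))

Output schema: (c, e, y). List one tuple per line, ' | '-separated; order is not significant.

Row counts bottom-up:
  S → 3
  R → 5
  (S ⋈[c=d] R) → 3
  π[c,e,y]((S ⋈[c=d] R)) → 3

== RESULT ==
c | e | y
2 | 8 | t
9 | 6 | q
9 | 6 | q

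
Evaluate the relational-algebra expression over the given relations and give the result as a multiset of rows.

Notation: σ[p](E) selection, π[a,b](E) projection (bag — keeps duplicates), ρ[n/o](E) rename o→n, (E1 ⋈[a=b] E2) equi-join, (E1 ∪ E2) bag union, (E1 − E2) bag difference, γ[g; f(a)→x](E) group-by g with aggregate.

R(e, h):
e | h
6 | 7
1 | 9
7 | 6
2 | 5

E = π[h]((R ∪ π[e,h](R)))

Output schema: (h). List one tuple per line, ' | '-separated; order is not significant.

Stepwise |·|:
  R → 4
  R → 4
  π[e,h](R) → 4
  (R ∪ π[e,h](R)) → 8
  π[h]((R ∪ π[e,h](R))) → 8

== RESULT ==
h
5
5
6
6
7
7
9
9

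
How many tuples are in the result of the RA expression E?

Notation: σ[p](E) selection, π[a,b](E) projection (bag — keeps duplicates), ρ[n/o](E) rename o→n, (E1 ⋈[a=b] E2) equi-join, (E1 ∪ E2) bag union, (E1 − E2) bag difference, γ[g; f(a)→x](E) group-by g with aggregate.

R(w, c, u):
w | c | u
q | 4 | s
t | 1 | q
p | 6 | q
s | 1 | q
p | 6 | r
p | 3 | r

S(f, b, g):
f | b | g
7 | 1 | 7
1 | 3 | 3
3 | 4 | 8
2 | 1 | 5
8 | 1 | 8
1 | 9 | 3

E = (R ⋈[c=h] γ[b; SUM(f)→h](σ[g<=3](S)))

Subexpression sizes:
  R → 6
  S → 6
  σ[g<=3](S) → 2
  γ[b; SUM(f)→h](σ[g<=3](S)) → 2
  (R ⋈[c=h] γ[b; SUM(f)→h](σ[g<=3](S))) → 4

|E| = 4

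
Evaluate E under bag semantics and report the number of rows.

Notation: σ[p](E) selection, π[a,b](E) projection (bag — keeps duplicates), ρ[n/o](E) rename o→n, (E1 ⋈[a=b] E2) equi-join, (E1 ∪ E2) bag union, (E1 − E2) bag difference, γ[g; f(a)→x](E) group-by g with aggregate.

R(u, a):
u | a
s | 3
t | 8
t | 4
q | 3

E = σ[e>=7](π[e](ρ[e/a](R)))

Subexpression sizes:
  R → 4
  ρ[e/a](R) → 4
  π[e](ρ[e/a](R)) → 4
  σ[e>=7](π[e](ρ[e/a](R))) → 1

|E| = 1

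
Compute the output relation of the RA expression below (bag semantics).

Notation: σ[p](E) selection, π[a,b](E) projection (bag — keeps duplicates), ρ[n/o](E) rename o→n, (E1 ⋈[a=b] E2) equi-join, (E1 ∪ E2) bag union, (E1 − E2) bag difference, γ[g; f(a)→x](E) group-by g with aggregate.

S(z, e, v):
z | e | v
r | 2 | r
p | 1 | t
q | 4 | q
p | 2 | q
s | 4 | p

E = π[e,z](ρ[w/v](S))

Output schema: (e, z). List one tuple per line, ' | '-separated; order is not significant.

Stepwise |·|:
  S → 5
  ρ[w/v](S) → 5
  π[e,z](ρ[w/v](S)) → 5

== RESULT ==
e | z
1 | p
2 | p
2 | r
4 | q
4 | s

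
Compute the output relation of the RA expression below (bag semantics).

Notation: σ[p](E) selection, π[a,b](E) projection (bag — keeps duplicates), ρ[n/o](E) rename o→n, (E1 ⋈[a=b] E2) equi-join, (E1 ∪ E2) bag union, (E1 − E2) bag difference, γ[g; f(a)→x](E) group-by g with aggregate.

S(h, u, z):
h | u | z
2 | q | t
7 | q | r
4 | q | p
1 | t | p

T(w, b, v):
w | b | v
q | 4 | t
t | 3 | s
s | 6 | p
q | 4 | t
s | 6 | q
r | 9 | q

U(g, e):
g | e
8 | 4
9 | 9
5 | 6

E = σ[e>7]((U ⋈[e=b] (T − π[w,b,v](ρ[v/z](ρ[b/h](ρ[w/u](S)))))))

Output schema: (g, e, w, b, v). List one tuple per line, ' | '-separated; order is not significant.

Per-node cardinality:
  U → 3
  T → 6
  S → 4
  ρ[w/u](S) → 4
  ρ[b/h](ρ[w/u](S)) → 4
  ρ[v/z](ρ[b/h](ρ[w/u](S))) → 4
  π[w,b,v](ρ[v/z](ρ[b/h](ρ[w/u](S)))) → 4
  (T − π[w,b,v](ρ[v/z](ρ[b/h](ρ[w/u](S))))) → 6
  (U ⋈[e=b] (T − π[w,b,v](ρ[v/z](ρ[b/h](ρ[w/u](S)))))) → 5
  σ[e>7]((U ⋈[e=b] (T − π[w,b,v](ρ[v/z](ρ[b/h](ρ[w/u](S))))))) → 1

== RESULT ==
g | e | w | b | v
9 | 9 | r | 9 | q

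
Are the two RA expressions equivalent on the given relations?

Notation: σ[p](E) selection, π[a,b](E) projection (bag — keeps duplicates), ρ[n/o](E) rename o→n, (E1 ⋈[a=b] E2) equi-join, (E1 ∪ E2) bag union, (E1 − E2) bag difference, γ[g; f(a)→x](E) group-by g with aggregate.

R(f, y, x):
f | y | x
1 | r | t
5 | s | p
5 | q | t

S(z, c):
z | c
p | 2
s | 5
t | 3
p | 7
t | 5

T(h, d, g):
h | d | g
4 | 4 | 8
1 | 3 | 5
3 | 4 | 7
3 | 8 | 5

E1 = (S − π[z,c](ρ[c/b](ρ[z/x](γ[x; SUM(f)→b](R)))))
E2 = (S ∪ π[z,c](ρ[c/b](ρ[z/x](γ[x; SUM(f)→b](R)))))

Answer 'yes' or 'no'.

E1 subexpression sizes:
  S → 5
  R → 3
  γ[x; SUM(f)→b](R) → 2
  ρ[z/x](γ[x; SUM(f)→b](R)) → 2
  ρ[c/b](ρ[z/x](γ[x; SUM(f)→b](R))) → 2
  π[z,c](ρ[c/b](ρ[z/x](γ[x; SUM(f)→b](R)))) → 2
  (S − π[z,c](ρ[c/b](ρ[z/x](γ[x; SUM(f)→b](R))))) → 5
E2 subexpression sizes:
  S → 5
  R → 3
  γ[x; SUM(f)→b](R) → 2
  ρ[z/x](γ[x; SUM(f)→b](R)) → 2
  ρ[c/b](ρ[z/x](γ[x; SUM(f)→b](R))) → 2
  π[z,c](ρ[c/b](ρ[z/x](γ[x; SUM(f)→b](R)))) → 2
  (S ∪ π[z,c](ρ[c/b](ρ[z/x](γ[x; SUM(f)→b](R))))) → 7

E1 result:
z | c
p | 2
p | 7
s | 5
t | 3
t | 5
E2 result:
z | c
p | 2
p | 5
p | 7
s | 5
t | 3
t | 5
t | 6
Witness: ('p', 5) appears 0× in E1 but 1× in E2.

no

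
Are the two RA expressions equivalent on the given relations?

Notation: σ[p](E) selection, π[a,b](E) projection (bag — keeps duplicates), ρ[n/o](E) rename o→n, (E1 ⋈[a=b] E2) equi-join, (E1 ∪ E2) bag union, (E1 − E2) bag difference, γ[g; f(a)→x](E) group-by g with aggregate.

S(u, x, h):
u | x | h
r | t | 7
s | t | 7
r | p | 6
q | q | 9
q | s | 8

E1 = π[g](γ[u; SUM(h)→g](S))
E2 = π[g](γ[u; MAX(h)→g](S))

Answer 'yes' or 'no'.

E1 per-node cardinality:
  S → 5
  γ[u; SUM(h)→g](S) → 3
  π[g](γ[u; SUM(h)→g](S)) → 3
E2 per-node cardinality:
  S → 5
  γ[u; MAX(h)→g](S) → 3
  π[g](γ[u; MAX(h)→g](S)) → 3

E1 result:
g
7
13
17
E2 result:
g
7
7
9
Witness: (17,) appears 1× in E1 but 0× in E2.

no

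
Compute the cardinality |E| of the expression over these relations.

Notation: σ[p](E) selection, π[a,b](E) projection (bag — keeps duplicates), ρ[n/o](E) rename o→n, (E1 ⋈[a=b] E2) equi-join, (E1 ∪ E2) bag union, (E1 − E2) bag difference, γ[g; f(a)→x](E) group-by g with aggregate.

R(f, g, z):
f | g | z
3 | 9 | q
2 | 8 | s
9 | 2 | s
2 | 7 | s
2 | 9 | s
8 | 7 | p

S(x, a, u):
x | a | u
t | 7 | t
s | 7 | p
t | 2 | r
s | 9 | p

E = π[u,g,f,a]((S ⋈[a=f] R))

Row counts bottom-up:
  S → 4
  R → 6
  (S ⋈[a=f] R) → 4
  π[u,g,f,a]((S ⋈[a=f] R)) → 4

|E| = 4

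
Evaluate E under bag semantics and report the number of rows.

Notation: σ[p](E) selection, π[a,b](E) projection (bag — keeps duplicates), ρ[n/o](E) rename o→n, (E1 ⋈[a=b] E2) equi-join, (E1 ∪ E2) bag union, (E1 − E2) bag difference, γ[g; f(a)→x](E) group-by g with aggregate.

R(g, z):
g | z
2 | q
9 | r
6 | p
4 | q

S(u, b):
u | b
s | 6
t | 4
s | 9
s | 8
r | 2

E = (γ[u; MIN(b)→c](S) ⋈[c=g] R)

Per-node cardinality:
  S → 5
  γ[u; MIN(b)→c](S) → 3
  R → 4
  (γ[u; MIN(b)→c](S) ⋈[c=g] R) → 3

|E| = 3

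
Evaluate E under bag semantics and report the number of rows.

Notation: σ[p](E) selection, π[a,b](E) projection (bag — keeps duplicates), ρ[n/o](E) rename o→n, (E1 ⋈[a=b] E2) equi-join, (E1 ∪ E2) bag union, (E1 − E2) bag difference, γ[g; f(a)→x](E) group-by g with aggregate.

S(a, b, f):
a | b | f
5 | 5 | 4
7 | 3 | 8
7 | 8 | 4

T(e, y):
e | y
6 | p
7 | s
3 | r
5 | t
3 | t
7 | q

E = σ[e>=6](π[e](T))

Per-node cardinality:
  T → 6
  π[e](T) → 6
  σ[e>=6](π[e](T)) → 3

|E| = 3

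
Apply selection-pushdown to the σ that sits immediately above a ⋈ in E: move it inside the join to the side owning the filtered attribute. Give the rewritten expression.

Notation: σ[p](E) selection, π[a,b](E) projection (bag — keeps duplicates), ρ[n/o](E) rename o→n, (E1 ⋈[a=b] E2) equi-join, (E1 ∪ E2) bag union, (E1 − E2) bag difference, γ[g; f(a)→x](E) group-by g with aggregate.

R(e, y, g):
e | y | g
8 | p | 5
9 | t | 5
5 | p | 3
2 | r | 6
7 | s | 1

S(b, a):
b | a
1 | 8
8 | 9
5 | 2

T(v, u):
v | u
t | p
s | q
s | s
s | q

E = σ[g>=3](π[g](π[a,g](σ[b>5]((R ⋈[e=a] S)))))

σ filters on b, owned by the right side.
E' = σ[g>=3](π[g](π[a,g]((R ⋈[e=a] σ[b>5](S)))))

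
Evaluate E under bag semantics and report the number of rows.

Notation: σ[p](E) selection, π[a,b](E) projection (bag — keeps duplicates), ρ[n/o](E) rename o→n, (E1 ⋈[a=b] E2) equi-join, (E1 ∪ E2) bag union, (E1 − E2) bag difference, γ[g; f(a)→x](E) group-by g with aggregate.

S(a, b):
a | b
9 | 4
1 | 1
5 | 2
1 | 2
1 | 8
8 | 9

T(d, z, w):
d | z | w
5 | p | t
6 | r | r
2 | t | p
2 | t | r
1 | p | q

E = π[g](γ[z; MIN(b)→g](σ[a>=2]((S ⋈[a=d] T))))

Per-node cardinality:
  S → 6
  T → 5
  (S ⋈[a=d] T) → 4
  σ[a>=2]((S ⋈[a=d] T)) → 1
  γ[z; MIN(b)→g](σ[a>=2]((S ⋈[a=d] T))) → 1
  π[g](γ[z; MIN(b)→g](σ[a>=2]((S ⋈[a=d] T)))) → 1

|E| = 1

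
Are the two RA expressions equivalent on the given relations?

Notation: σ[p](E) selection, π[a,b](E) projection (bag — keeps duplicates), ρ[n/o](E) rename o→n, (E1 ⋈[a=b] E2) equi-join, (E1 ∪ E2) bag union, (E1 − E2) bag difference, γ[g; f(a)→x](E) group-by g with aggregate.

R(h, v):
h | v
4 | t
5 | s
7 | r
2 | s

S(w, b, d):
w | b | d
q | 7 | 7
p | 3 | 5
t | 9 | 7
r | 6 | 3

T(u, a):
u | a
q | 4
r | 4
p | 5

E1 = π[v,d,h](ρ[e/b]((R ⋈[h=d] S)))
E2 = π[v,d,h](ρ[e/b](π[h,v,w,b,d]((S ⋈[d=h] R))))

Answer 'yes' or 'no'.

E1 subexpression sizes:
  R → 4
  S → 4
  (R ⋈[h=d] S) → 3
  ρ[e/b]((R ⋈[h=d] S)) → 3
  π[v,d,h](ρ[e/b]((R ⋈[h=d] S))) → 3
E2 subexpression sizes:
  S → 4
  R → 4
  (S ⋈[d=h] R) → 3
  π[h,v,w,b,d]((S ⋈[d=h] R)) → 3
  ρ[e/b](π[h,v,w,b,d]((S ⋈[d=h] R))) → 3
  π[v,d,h](ρ[e/b](π[h,v,w,b,d]((S ⋈[d=h] R)))) → 3

E1 and E2 produce the same multiset:
v | d | h
r | 7 | 7
r | 7 | 7
s | 5 | 5

yes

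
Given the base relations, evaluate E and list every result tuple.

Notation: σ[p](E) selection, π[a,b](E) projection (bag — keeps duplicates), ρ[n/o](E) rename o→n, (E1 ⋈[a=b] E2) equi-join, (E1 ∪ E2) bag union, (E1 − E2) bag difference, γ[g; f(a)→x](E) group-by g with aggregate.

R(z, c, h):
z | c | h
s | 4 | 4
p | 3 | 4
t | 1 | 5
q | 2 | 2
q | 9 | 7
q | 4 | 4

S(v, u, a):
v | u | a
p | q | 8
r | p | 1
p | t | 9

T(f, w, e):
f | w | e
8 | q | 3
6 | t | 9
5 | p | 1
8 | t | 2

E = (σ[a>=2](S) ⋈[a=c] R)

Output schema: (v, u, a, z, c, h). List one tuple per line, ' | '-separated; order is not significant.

Row counts bottom-up:
  S → 3
  σ[a>=2](S) → 2
  R → 6
  (σ[a>=2](S) ⋈[a=c] R) → 1

== RESULT ==
v | u | a | z | c | h
p | t | 9 | q | 9 | 7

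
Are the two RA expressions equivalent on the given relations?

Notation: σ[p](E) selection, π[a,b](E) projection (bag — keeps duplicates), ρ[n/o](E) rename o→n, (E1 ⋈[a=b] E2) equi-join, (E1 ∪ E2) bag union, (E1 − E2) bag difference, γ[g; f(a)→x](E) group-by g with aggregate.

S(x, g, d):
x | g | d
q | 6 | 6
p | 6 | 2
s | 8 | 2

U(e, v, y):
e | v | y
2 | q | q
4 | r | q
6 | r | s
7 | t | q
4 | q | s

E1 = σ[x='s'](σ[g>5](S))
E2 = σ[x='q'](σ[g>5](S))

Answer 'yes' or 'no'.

E1 per-node cardinality:
  S → 3
  σ[g>5](S) → 3
  σ[x='s'](σ[g>5](S)) → 1
E2 per-node cardinality:
  S → 3
  σ[g>5](S) → 3
  σ[x='q'](σ[g>5](S)) → 1

E1 result:
x | g | d
s | 8 | 2
E2 result:
x | g | d
q | 6 | 6
Witness: ('s', 8, 2) appears 1× in E1 but 0× in E2.

no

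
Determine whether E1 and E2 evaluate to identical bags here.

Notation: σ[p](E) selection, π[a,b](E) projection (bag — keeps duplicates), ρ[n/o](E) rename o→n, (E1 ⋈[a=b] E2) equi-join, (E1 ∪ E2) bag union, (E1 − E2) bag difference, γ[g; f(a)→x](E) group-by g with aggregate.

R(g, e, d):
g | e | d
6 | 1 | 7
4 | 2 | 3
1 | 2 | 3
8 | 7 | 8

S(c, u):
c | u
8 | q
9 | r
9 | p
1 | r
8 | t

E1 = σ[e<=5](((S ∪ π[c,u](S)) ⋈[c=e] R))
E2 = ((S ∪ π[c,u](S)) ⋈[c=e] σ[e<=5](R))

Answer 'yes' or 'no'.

E1 stepwise |·|:
  S → 5
  S → 5
  π[c,u](S) → 5
  (S ∪ π[c,u](S)) → 10
  R → 4
  ((S ∪ π[c,u](S)) ⋈[c=e] R) → 2
  σ[e<=5](((S ∪ π[c,u](S)) ⋈[c=e] R)) → 2
E2 stepwise |·|:
  S → 5
  S → 5
  π[c,u](S) → 5
  (S ∪ π[c,u](S)) → 10
  R → 4
  σ[e<=5](R) → 3
  ((S ∪ π[c,u](S)) ⋈[c=e] σ[e<=5](R)) → 2

E1 and E2 produce the same multiset:
c | u | g | e | d
1 | r | 6 | 1 | 7
1 | r | 6 | 1 | 7

yes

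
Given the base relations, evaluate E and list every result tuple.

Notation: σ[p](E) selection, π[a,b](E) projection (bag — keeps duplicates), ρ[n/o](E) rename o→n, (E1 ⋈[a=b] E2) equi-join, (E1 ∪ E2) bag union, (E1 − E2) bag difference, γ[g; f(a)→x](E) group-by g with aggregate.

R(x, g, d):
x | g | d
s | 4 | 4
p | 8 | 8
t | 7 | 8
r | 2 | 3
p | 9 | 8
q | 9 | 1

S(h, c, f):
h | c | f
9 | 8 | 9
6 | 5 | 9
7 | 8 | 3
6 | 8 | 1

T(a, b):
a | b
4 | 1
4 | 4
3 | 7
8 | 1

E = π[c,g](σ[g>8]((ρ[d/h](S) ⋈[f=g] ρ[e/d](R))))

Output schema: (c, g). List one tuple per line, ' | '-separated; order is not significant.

Stepwise |·|:
  S → 4
  ρ[d/h](S) → 4
  R → 6
  ρ[e/d](R) → 6
  (ρ[d/h](S) ⋈[f=g] ρ[e/d](R)) → 4
  σ[g>8]((ρ[d/h](S) ⋈[f=g] ρ[e/d](R))) → 4
  π[c,g](σ[g>8]((ρ[d/h](S) ⋈[f=g] ρ[e/d](R)))) → 4

== RESULT ==
c | g
5 | 9
5 | 9
8 | 9
8 | 9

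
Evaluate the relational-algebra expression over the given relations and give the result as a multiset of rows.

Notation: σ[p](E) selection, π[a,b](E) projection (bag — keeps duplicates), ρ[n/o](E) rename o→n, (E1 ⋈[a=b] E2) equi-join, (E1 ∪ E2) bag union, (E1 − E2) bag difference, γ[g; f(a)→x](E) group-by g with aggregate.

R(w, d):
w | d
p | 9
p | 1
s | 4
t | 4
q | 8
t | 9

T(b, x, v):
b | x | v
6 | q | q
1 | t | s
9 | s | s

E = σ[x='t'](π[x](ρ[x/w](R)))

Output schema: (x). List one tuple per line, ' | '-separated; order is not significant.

Stepwise |·|:
  R → 6
  ρ[x/w](R) → 6
  π[x](ρ[x/w](R)) → 6
  σ[x='t'](π[x](ρ[x/w](R))) → 2

== RESULT ==
x
t
t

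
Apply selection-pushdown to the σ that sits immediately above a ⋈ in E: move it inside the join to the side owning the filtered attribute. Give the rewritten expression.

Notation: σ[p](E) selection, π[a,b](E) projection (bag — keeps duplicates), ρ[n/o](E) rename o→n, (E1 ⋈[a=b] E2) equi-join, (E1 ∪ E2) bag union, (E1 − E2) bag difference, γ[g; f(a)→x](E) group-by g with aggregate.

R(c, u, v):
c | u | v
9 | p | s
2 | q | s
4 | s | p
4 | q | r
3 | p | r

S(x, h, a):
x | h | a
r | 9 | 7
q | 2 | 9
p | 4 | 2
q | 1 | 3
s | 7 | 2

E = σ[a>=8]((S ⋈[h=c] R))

σ filters on a, owned by the left side.
E' = (σ[a>=8](S) ⋈[h=c] R)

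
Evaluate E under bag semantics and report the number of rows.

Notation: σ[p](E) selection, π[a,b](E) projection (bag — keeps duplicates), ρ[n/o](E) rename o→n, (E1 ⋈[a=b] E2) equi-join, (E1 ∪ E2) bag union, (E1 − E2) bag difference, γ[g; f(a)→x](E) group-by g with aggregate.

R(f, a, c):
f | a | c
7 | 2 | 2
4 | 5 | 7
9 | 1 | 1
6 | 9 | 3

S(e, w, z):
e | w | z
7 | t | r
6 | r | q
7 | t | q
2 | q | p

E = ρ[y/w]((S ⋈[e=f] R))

Stepwise |·|:
  S → 4
  R → 4
  (S ⋈[e=f] R) → 3
  ρ[y/w]((S ⋈[e=f] R)) → 3

|E| = 3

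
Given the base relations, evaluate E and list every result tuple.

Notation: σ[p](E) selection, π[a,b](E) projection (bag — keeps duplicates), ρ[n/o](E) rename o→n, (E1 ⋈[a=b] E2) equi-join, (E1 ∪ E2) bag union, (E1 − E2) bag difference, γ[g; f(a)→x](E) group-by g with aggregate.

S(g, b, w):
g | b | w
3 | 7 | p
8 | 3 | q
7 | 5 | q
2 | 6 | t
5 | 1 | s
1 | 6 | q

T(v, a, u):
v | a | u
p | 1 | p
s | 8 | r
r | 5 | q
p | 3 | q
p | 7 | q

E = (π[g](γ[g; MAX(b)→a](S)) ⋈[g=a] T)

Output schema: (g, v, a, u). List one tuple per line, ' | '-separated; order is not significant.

Stepwise |·|:
  S → 6
  γ[g; MAX(b)→a](S) → 6
  π[g](γ[g; MAX(b)→a](S)) → 6
  T → 5
  (π[g](γ[g; MAX(b)→a](S)) ⋈[g=a] T) → 5

== RESULT ==
g | v | a | u
1 | p | 1 | p
3 | p | 3 | q
5 | r | 5 | q
7 | p | 7 | q
8 | s | 8 | r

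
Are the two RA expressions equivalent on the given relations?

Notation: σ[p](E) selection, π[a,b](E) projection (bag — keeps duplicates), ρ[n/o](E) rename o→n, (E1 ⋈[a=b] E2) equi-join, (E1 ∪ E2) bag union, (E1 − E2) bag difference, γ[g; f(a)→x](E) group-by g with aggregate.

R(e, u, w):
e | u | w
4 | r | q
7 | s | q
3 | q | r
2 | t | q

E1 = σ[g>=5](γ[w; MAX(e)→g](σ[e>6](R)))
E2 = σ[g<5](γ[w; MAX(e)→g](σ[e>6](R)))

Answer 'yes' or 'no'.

E1 stepwise |·|:
  R → 4
  σ[e>6](R) → 1
  γ[w; MAX(e)→g](σ[e>6](R)) → 1
  σ[g>=5](γ[w; MAX(e)→g](σ[e>6](R))) → 1
E2 stepwise |·|:
  R → 4
  σ[e>6](R) → 1
  γ[w; MAX(e)→g](σ[e>6](R)) → 1
  σ[g<5](γ[w; MAX(e)→g](σ[e>6](R))) → 0

E1 result:
w | g
q | 7
E2 result:
w | g
(0 rows)
Witness: ('q', 7) appears 1× in E1 but 0× in E2.

no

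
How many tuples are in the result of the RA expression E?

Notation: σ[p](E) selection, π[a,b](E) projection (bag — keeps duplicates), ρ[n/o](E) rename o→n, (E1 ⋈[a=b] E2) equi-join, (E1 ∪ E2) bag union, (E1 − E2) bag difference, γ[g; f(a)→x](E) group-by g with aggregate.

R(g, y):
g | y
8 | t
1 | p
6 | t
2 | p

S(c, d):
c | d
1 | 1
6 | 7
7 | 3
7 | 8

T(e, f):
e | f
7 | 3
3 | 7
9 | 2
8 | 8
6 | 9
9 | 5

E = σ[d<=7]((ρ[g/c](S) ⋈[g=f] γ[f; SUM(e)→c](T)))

Row counts bottom-up:
  S → 4
  ρ[g/c](S) → 4
  T → 6
  γ[f; SUM(e)→c](T) → 6
  (ρ[g/c](S) ⋈[g=f] γ[f; SUM(e)→c](T)) → 2
  σ[d<=7]((ρ[g/c](S) ⋈[g=f] γ[f; SUM(e)→c](T))) → 1

|E| = 1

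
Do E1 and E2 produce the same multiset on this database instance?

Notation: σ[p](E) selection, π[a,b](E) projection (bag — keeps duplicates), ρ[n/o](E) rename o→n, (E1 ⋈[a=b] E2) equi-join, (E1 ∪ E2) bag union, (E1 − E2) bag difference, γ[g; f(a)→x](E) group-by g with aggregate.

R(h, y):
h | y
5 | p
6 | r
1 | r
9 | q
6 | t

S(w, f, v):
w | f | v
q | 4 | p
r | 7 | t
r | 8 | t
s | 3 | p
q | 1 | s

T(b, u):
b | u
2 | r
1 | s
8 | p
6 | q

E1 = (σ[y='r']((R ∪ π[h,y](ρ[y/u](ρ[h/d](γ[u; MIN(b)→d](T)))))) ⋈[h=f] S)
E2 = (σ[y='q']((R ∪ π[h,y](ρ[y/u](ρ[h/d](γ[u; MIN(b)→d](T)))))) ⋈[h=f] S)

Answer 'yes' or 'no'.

E1 stepwise |·|:
  R → 5
  T → 4
  γ[u; MIN(b)→d](T) → 4
  ρ[h/d](γ[u; MIN(b)→d](T)) → 4
  ρ[y/u](ρ[h/d](γ[u; MIN(b)→d](T))) → 4
  π[h,y](ρ[y/u](ρ[h/d](γ[u; MIN(b)→d](T)))) → 4
  (R ∪ π[h,y](ρ[y/u](ρ[h/d](γ[u; MIN(b)→d](T))))) → 9
  σ[y='r']((R ∪ π[h,y](ρ[y/u](ρ[h/d](γ[u; MIN(b)→d](T)))))) → 3
  S → 5
  (σ[y='r']((R ∪ π[h,y](ρ[y/u](ρ[h/d](γ[u; MIN(b)→d](T)))))) ⋈[h=f] S) → 1
E2 stepwise |·|:
  R → 5
  T → 4
  γ[u; MIN(b)→d](T) → 4
  ρ[h/d](γ[u; MIN(b)→d](T)) → 4
  ρ[y/u](ρ[h/d](γ[u; MIN(b)→d](T))) → 4
  π[h,y](ρ[y/u](ρ[h/d](γ[u; MIN(b)→d](T)))) → 4
  (R ∪ π[h,y](ρ[y/u](ρ[h/d](γ[u; MIN(b)→d](T))))) → 9
  σ[y='q']((R ∪ π[h,y](ρ[y/u](ρ[h/d](γ[u; MIN(b)→d](T)))))) → 2
  S → 5
  (σ[y='q']((R ∪ π[h,y](ρ[y/u](ρ[h/d](γ[u; MIN(b)→d](T)))))) ⋈[h=f] S) → 0

E1 result:
h | y | w | f | v
1 | r | q | 1 | s
E2 result:
h | y | w | f | v
(0 rows)
Witness: (1, 'r', 'q', 1, 's') appears 1× in E1 but 0× in E2.

no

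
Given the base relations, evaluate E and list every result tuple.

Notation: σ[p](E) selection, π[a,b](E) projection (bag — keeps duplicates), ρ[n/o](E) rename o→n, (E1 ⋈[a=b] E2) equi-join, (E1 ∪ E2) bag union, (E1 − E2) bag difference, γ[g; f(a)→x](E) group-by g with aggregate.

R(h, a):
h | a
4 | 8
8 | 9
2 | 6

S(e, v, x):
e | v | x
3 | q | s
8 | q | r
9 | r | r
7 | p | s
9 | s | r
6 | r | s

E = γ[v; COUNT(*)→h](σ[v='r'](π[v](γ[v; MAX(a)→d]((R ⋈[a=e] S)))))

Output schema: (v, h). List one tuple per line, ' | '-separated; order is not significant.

Stepwise |·|:
  R → 3
  S → 6
  (R ⋈[a=e] S) → 4
  γ[v; MAX(a)→d]((R ⋈[a=e] S)) → 3
  π[v](γ[v; MAX(a)→d]((R ⋈[a=e] S))) → 3
  σ[v='r'](π[v](γ[v; MAX(a)→d]((R ⋈[a=e] S)))) → 1
  γ[v; COUNT(*)→h](σ[v='r'](π[v](γ[v; MAX(a)→d]((R ⋈[a=e] S))))) → 1

== RESULT ==
v | h
r | 1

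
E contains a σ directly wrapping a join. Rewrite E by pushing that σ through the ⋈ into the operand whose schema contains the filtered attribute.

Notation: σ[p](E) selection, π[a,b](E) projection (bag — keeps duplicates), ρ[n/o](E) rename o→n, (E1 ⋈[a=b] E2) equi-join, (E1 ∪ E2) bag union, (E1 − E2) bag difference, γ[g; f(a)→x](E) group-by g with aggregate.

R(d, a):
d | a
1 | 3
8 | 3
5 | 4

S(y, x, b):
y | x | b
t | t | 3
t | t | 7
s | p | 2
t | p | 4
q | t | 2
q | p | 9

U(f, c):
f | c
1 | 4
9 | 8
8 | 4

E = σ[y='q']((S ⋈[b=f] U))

σ filters on y, owned by the left side.
E' = (σ[y='q'](S) ⋈[b=f] U)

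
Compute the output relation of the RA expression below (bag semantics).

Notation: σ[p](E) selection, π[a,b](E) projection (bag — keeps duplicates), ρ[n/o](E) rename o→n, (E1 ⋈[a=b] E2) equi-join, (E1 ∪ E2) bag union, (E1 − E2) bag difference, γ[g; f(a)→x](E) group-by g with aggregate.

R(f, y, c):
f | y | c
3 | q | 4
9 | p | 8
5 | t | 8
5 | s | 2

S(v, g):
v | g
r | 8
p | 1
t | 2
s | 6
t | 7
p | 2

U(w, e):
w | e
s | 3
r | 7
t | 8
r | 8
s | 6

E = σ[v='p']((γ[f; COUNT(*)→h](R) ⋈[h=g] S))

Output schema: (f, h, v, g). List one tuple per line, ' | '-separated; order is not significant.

Stepwise |·|:
  R → 4
  γ[f; COUNT(*)→h](R) → 3
  S → 6
  (γ[f; COUNT(*)→h](R) ⋈[h=g] S) → 4
  σ[v='p']((γ[f; COUNT(*)→h](R) ⋈[h=g] S)) → 3

== RESULT ==
f | h | v | g
3 | 1 | p | 1
5 | 2 | p | 2
9 | 1 | p | 1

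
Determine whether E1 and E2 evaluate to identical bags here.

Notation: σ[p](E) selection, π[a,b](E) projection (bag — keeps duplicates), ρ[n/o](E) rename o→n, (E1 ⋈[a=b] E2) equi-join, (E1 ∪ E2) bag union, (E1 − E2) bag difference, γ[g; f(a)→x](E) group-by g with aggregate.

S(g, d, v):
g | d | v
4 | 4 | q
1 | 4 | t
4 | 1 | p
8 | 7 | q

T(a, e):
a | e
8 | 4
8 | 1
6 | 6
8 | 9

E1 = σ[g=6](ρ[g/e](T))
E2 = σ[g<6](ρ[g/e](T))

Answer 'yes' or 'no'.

E1 subexpression sizes:
  T → 4
  ρ[g/e](T) → 4
  σ[g=6](ρ[g/e](T)) → 1
E2 subexpression sizes:
  T → 4
  ρ[g/e](T) → 4
  σ[g<6](ρ[g/e](T)) → 2

E1 result:
a | g
6 | 6
E2 result:
a | g
8 | 1
8 | 4
Witness: (6, 6) appears 1× in E1 but 0× in E2.

no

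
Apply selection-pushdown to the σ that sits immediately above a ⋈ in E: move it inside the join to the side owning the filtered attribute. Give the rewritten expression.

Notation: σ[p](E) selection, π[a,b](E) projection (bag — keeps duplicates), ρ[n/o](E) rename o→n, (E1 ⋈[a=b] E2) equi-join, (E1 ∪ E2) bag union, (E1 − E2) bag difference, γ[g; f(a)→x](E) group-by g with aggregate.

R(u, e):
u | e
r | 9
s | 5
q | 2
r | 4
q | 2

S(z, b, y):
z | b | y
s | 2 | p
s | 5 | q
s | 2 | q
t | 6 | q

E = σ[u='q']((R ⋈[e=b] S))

σ filters on u, owned by the left side.
E' = (σ[u='q'](R) ⋈[e=b] S)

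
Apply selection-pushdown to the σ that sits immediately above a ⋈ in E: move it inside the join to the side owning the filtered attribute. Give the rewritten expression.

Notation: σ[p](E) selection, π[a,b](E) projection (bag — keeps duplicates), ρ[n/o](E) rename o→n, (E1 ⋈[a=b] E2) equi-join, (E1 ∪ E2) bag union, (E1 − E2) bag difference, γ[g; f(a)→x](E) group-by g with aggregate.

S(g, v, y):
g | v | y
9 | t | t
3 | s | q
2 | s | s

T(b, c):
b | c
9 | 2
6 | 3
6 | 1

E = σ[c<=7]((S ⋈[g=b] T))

σ filters on c, owned by the right side.
E' = (S ⋈[g=b] σ[c<=7](T))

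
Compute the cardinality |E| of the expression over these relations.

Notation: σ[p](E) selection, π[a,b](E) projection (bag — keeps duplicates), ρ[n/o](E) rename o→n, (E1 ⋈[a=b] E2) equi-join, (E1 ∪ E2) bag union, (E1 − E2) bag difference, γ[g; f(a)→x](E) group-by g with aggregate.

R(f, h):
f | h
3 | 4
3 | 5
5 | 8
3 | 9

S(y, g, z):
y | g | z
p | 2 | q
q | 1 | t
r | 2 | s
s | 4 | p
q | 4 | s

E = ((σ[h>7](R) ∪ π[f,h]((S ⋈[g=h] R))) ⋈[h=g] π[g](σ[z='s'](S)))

Per-node cardinality:
  R → 4
  σ[h>7](R) → 2
  S → 5
  R → 4
  (S ⋈[g=h] R) → 2
  π[f,h]((S ⋈[g=h] R)) → 2
  (σ[h>7](R) ∪ π[f,h]((S ⋈[g=h] R))) → 4
  S → 5
  σ[z='s'](S) → 2
  π[g](σ[z='s'](S)) → 2
  ((σ[h>7](R) ∪ π[f,h]((S ⋈[g=h] R))) ⋈[h=g] π[g](σ[z='s'](S))) → 2

|E| = 2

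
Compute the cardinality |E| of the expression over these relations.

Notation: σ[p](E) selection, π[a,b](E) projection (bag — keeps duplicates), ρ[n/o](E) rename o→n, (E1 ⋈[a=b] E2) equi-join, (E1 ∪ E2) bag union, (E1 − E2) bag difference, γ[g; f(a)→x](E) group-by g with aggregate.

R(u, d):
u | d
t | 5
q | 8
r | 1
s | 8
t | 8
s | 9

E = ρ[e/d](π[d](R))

Subexpression sizes:
  R → 6
  π[d](R) → 6
  ρ[e/d](π[d](R)) → 6

|E| = 6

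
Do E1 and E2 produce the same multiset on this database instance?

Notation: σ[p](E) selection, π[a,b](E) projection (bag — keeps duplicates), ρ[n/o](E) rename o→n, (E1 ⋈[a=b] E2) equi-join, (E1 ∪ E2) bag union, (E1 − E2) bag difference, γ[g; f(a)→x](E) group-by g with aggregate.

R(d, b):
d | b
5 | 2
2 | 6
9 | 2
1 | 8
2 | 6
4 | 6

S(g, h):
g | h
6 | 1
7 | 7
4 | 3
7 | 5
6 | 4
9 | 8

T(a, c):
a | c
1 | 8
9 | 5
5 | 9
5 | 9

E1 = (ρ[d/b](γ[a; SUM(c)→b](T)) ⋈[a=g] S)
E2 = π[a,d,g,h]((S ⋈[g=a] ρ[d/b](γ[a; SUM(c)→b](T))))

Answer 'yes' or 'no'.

E1 stepwise |·|:
  T → 4
  γ[a; SUM(c)→b](T) → 3
  ρ[d/b](γ[a; SUM(c)→b](T)) → 3
  S → 6
  (ρ[d/b](γ[a; SUM(c)→b](T)) ⋈[a=g] S) → 1
E2 stepwise |·|:
  S → 6
  T → 4
  γ[a; SUM(c)→b](T) → 3
  ρ[d/b](γ[a; SUM(c)→b](T)) → 3
  (S ⋈[g=a] ρ[d/b](γ[a; SUM(c)→b](T))) → 1
  π[a,d,g,h]((S ⋈[g=a] ρ[d/b](γ[a; SUM(c)→b](T)))) → 1

E1 and E2 produce the same multiset:
a | d | g | h
9 | 5 | 9 | 8

yes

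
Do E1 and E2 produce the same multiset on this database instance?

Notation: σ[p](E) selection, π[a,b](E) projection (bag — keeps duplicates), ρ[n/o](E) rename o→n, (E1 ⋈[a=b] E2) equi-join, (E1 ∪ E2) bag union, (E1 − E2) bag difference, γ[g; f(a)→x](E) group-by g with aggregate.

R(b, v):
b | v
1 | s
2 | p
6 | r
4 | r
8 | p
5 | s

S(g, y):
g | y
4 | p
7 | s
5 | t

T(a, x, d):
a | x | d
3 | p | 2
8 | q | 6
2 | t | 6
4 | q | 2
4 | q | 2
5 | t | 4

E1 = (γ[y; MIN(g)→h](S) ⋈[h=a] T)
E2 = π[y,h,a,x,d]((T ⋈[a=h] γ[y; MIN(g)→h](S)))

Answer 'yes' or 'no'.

E1 row counts bottom-up:
  S → 3
  γ[y; MIN(g)→h](S) → 3
  T → 6
  (γ[y; MIN(g)→h](S) ⋈[h=a] T) → 3
E2 row counts bottom-up:
  T → 6
  S → 3
  γ[y; MIN(g)→h](S) → 3
  (T ⋈[a=h] γ[y; MIN(g)→h](S)) → 3
  π[y,h,a,x,d]((T ⋈[a=h] γ[y; MIN(g)→h](S))) → 3

E1 and E2 produce the same multiset:
y | h | a | x | d
p | 4 | 4 | q | 2
p | 4 | 4 | q | 2
t | 5 | 5 | t | 4

yes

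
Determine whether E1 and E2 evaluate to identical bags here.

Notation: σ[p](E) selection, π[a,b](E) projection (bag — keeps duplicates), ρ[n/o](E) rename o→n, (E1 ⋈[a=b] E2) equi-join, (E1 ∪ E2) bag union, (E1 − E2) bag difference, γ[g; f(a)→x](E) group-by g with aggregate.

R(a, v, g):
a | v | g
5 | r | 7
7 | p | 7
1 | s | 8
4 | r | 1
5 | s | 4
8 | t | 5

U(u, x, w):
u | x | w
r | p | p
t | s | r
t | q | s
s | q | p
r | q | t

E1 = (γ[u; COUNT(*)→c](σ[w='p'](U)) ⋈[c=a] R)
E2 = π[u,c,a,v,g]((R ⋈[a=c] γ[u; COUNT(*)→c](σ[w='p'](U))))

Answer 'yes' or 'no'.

E1 subexpression sizes:
  U → 5
  σ[w='p'](U) → 2
  γ[u; COUNT(*)→c](σ[w='p'](U)) → 2
  R → 6
  (γ[u; COUNT(*)→c](σ[w='p'](U)) ⋈[c=a] R) → 2
E2 subexpression sizes:
  R → 6
  U → 5
  σ[w='p'](U) → 2
  γ[u; COUNT(*)→c](σ[w='p'](U)) → 2
  (R ⋈[a=c] γ[u; COUNT(*)→c](σ[w='p'](U))) → 2
  π[u,c,a,v,g]((R ⋈[a=c] γ[u; COUNT(*)→c](σ[w='p'](U)))) → 2

E1 and E2 produce the same multiset:
u | c | a | v | g
r | 1 | 1 | s | 8
s | 1 | 1 | s | 8

yes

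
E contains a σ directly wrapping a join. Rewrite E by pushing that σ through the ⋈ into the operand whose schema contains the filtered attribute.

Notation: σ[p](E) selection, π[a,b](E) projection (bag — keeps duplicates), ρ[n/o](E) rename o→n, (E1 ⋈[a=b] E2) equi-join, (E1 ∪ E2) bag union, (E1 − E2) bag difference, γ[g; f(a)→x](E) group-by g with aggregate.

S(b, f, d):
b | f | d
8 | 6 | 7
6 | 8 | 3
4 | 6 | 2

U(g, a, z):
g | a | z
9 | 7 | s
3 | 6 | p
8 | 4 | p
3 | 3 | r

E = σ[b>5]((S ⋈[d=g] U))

σ filters on b, owned by the left side.
E' = (σ[b>5](S) ⋈[d=g] U)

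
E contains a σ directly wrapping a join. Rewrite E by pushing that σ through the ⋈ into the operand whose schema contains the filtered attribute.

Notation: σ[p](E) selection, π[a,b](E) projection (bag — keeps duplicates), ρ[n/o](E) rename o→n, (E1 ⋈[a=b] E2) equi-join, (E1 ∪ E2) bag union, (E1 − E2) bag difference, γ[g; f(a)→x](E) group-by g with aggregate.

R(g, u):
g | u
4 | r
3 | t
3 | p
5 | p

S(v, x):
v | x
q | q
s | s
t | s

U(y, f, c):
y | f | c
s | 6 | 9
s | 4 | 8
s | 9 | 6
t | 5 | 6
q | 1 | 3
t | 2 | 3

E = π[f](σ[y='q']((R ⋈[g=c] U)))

σ filters on y, owned by the right side.
E' = π[f]((R ⋈[g=c] σ[y='q'](U)))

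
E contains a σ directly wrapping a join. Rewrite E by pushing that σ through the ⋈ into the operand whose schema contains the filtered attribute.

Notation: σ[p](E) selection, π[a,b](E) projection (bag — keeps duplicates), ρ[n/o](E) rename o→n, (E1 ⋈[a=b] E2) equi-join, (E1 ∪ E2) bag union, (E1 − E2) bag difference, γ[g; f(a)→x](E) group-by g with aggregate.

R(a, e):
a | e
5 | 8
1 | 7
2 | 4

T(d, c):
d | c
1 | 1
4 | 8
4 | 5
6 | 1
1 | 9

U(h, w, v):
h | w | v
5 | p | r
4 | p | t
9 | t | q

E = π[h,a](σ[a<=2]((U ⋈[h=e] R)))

σ filters on a, owned by the right side.
E' = π[h,a]((U ⋈[h=e] σ[a<=2](R)))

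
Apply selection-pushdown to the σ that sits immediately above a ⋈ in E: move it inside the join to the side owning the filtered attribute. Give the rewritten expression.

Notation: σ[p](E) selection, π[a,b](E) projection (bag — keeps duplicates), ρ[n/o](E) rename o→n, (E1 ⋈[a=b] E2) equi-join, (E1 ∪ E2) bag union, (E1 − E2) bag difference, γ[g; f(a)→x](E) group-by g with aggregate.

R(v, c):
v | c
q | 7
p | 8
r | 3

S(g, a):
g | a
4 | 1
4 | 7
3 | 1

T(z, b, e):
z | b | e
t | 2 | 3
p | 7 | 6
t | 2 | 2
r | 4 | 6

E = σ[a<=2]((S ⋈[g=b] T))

σ filters on a, owned by the left side.
E' = (σ[a<=2](S) ⋈[g=b] T)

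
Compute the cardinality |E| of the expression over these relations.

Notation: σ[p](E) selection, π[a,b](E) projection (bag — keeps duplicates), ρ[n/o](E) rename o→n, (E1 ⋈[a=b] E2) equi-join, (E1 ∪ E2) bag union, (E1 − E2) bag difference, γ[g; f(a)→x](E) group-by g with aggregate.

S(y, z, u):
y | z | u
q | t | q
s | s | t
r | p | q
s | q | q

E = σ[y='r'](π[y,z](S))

Row counts bottom-up:
  S → 4
  π[y,z](S) → 4
  σ[y='r'](π[y,z](S)) → 1

|E| = 1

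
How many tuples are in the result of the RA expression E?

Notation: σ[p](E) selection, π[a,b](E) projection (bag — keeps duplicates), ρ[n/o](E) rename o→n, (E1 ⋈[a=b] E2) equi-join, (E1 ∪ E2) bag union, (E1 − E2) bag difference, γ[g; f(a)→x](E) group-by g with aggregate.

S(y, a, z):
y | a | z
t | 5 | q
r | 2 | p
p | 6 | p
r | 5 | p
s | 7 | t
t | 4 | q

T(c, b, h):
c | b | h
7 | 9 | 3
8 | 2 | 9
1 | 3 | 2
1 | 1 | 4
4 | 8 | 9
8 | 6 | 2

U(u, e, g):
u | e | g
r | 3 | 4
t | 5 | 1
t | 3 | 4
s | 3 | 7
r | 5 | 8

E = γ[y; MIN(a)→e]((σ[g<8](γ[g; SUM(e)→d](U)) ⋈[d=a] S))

Subexpression sizes:
  U → 5
  γ[g; SUM(e)→d](U) → 4
  σ[g<8](γ[g; SUM(e)→d](U)) → 3
  S → 6
  (σ[g<8](γ[g; SUM(e)→d](U)) ⋈[d=a] S) → 3
  γ[y; MIN(a)→e]((σ[g<8](γ[g; SUM(e)→d](U)) ⋈[d=a] S)) → 3

|E| = 3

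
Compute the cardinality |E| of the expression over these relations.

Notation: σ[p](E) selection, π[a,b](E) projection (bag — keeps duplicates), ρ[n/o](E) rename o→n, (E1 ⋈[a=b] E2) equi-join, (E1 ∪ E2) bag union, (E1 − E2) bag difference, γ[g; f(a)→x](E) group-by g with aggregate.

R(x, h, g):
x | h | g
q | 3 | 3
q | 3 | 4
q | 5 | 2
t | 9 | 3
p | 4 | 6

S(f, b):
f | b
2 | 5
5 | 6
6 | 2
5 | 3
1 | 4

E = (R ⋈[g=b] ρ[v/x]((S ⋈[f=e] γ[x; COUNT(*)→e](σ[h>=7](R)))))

Stepwise |·|:
  R → 5
  S → 5
  R → 5
  σ[h>=7](R) → 1
  γ[x; COUNT(*)→e](σ[h>=7](R)) → 1
  (S ⋈[f=e] γ[x; COUNT(*)→e](σ[h>=7](R))) → 1
  ρ[v/x]((S ⋈[f=e] γ[x; COUNT(*)→e](σ[h>=7](R)))) → 1
  (R ⋈[g=b] ρ[v/x]((S ⋈[f=e] γ[x; COUNT(*)→e](σ[h>=7](R))))) → 1

|E| = 1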